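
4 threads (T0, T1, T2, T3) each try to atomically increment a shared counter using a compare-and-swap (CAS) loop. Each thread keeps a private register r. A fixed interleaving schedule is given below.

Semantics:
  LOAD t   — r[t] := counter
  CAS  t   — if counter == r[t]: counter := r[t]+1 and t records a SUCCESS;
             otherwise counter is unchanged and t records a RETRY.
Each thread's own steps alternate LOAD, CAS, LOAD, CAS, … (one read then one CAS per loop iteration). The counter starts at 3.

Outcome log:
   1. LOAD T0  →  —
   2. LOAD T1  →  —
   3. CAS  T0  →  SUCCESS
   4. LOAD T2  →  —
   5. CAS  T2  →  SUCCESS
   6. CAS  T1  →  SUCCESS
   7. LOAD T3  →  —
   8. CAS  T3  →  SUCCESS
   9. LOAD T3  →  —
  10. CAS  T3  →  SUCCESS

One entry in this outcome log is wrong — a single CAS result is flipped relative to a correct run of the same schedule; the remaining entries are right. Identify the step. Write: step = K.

Correct run:
[1] T0.load  rd  (counter 3, T0.r 3)
[2] T1.load  rd  (counter 3, T1.r 3)
[3] T0.cas  hit  (counter 4, T0.r 3)
[4] T2.load  rd  (counter 4, T2.r 4)
[5] T2.cas  hit  (counter 5, T2.r 4)
[6] T1.cas  miss  (counter 5, T1.r 3)
[7] T3.load  rd  (counter 5, T3.r 5)
[8] T3.cas  hit  (counter 6, T3.r 5)
[9] T3.load  rd  (counter 6, T3.r 6)
[10] T3.cas  hit  (counter 7, T3.r 6)
Mismatch at 6.

step = 6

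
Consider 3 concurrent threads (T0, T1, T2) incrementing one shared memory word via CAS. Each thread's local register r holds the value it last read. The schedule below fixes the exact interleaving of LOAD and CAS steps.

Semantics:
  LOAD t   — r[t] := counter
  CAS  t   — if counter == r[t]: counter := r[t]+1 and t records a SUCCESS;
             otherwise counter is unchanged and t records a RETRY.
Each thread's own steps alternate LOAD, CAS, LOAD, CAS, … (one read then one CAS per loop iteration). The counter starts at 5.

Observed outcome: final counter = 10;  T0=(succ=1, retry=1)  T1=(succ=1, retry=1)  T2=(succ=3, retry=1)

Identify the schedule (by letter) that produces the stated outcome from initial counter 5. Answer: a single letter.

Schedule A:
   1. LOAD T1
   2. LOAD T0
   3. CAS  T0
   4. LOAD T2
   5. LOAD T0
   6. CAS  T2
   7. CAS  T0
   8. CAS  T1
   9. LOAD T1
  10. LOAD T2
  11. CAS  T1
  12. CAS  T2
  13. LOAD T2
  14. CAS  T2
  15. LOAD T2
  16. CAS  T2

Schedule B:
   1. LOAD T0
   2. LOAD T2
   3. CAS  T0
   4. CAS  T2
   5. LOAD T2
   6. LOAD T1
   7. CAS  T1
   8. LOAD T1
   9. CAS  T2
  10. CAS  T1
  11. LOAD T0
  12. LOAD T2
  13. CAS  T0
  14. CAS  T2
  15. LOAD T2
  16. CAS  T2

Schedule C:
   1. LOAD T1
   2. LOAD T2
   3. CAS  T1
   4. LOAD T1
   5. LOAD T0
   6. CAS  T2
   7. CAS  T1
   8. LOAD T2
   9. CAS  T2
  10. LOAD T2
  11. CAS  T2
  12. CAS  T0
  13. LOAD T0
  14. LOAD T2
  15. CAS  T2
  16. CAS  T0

A

Run A:
[1] T1.load  rd  (counter 5, T1.r 5)
[2] T0.load  rd  (counter 5, T0.r 5)
[3] T0.cas  hit  (counter 6, T0.r 5)
[4] T2.load  rd  (counter 6, T2.r 6)
[5] T0.load  rd  (counter 6, T0.r 6)
[6] T2.cas  hit  (counter 7, T2.r 6)
[7] T0.cas  miss  (counter 7, T0.r 6)
[8] T1.cas  miss  (counter 7, T1.r 5)
[9] T1.load  rd  (counter 7, T1.r 7)
[10] T2.load  rd  (counter 7, T2.r 7)
[11] T1.cas  hit  (counter 8, T1.r 7)
[12] T2.cas  miss  (counter 8, T2.r 7)
[13] T2.load  rd  (counter 8, T2.r 8)
[14] T2.cas  hit  (counter 9, T2.r 8)
[15] T2.load  rd  (counter 9, T2.r 9)
[16] T2.cas  hit  (counter 10, T2.r 9)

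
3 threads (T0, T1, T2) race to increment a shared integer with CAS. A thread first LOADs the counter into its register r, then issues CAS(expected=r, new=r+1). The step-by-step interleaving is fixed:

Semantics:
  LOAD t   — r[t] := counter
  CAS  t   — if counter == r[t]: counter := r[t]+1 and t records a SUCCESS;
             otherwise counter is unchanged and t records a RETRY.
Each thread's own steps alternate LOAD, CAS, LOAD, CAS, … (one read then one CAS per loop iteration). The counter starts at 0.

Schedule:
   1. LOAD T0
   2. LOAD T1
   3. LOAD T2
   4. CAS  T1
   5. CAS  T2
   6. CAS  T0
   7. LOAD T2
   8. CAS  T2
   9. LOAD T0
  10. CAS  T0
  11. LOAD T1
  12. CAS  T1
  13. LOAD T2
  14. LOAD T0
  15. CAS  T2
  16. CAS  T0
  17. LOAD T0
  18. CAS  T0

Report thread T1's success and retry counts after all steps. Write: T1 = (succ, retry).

T1 = (2, 0)

T0 LOAD — after: cnt=0, r=0 — load
T1 LOAD — after: cnt=0, r=0 — load
T2 LOAD — after: cnt=0, r=0 — load
T1 CAS — after: cnt=1, r=0 — ok
T2 CAS — after: cnt=1, r=0 — retry
T0 CAS — after: cnt=1, r=0 — retry
T2 LOAD — after: cnt=1, r=1 — load
T2 CAS — after: cnt=2, r=1 — ok
T0 LOAD — after: cnt=2, r=2 — load
T0 CAS — after: cnt=3, r=2 — ok
T1 LOAD — after: cnt=3, r=3 — load
T1 CAS — after: cnt=4, r=3 — ok
T2 LOAD — after: cnt=4, r=4 — load
T0 LOAD — after: cnt=4, r=4 — load
T2 CAS — after: cnt=5, r=4 — ok
T0 CAS — after: cnt=5, r=4 — retry
T0 LOAD — after: cnt=5, r=5 — load
T0 CAS — after: cnt=6, r=5 — ok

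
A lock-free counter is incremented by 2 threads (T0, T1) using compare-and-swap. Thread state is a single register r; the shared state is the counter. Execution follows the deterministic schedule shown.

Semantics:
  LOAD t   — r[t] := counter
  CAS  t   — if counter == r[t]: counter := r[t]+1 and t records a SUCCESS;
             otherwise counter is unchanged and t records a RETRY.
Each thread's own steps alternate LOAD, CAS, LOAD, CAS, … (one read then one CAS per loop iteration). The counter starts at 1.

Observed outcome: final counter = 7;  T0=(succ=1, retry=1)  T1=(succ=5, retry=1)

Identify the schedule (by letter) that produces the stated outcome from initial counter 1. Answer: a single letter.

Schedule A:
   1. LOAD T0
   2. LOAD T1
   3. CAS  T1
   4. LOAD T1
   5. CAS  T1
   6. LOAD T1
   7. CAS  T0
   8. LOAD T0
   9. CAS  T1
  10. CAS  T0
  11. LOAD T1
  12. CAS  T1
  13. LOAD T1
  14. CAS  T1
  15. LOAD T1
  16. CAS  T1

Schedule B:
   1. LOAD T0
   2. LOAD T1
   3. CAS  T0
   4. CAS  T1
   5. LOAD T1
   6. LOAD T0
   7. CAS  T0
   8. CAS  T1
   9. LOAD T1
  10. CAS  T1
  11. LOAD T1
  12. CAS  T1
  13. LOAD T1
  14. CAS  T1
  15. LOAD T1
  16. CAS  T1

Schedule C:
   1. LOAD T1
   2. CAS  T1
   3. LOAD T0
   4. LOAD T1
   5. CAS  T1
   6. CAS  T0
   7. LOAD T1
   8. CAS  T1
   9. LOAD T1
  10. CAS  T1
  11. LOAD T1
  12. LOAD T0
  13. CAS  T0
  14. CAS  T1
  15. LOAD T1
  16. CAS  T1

Simulating candidate C:
#1 T1 reads 1
#2 T1 CAS(1→2) writes; counter now 2
#3 T0 reads 2
#4 T1 reads 2
#5 T1 CAS(2→3) writes; counter now 3
#6 T0 CAS(2→3) fails; counter now 3
#7 T1 reads 3
#8 T1 CAS(3→4) writes; counter now 4
#9 T1 reads 4
#10 T1 CAS(4→5) writes; counter now 5
#11 T1 reads 5
#12 T0 reads 5
#13 T0 CAS(5→6) writes; counter now 6
#14 T1 CAS(5→6) fails; counter now 6
#15 T1 reads 6
#16 T1 CAS(6→7) writes; counter now 7

C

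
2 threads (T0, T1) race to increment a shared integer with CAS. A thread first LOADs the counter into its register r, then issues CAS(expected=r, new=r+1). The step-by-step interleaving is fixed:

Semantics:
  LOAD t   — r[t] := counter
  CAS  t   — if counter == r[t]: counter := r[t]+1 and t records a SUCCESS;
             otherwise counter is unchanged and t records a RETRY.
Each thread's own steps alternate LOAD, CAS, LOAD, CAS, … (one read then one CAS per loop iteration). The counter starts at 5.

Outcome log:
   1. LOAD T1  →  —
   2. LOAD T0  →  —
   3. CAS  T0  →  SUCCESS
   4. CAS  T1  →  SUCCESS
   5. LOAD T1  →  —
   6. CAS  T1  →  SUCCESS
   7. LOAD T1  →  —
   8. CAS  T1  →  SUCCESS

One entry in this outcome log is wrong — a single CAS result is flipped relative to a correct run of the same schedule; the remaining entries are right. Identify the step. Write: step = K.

Correct run:
   1) LOAD T1:  M=5  r_T1=5
   2) LOAD T0:  M=5  r_T0=5
   3) CAS  T0:  M=6  r_T0=5 ✓
   4) CAS  T1:  M=6  r_T1=5 ✗
   5) LOAD T1:  M=6  r_T1=6
   6) CAS  T1:  M=7  r_T1=6 ✓
   7) LOAD T1:  M=7  r_T1=7
   8) CAS  T1:  M=8  r_T1=7 ✓
Flip is step 4.

step = 4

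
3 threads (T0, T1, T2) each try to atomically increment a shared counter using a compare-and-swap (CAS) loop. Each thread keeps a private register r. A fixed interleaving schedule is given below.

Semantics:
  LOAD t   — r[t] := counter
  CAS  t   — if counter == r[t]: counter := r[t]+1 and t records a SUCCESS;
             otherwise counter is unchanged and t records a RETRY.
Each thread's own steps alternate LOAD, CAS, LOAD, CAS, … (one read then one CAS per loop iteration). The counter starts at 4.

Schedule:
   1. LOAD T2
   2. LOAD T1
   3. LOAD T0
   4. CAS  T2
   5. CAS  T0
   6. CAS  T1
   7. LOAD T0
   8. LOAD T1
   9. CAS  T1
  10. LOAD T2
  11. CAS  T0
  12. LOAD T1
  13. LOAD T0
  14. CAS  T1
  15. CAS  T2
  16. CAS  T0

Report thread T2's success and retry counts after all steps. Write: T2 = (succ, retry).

T2 = (1, 1)

T2 LOAD — after: cnt=4, r=4 — load
T1 LOAD — after: cnt=4, r=4 — load
T0 LOAD — after: cnt=4, r=4 — load
T2 CAS — after: cnt=5, r=4 — ok
T0 CAS — after: cnt=5, r=4 — retry
T1 CAS — after: cnt=5, r=4 — retry
T0 LOAD — after: cnt=5, r=5 — load
T1 LOAD — after: cnt=5, r=5 — load
T1 CAS — after: cnt=6, r=5 — ok
T2 LOAD — after: cnt=6, r=6 — load
T0 CAS — after: cnt=6, r=5 — retry
T1 LOAD — after: cnt=6, r=6 — load
T0 LOAD — after: cnt=6, r=6 — load
T1 CAS — after: cnt=7, r=6 — ok
T2 CAS — after: cnt=7, r=6 — retry
T0 CAS — after: cnt=7, r=6 — retry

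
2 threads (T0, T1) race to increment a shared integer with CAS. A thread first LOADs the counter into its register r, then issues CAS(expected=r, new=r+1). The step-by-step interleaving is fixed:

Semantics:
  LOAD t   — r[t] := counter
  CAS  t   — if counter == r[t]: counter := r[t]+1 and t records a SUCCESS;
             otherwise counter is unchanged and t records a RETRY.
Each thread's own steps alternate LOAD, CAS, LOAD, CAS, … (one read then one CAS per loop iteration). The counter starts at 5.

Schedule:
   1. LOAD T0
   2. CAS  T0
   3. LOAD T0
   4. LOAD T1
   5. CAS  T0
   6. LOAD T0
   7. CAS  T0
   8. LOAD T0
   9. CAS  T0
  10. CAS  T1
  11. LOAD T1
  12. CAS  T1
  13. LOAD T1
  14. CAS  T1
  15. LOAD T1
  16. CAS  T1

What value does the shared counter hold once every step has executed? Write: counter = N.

counter = 12

step 1: T0 LOAD ⇒ load; ctr=5 reg=5
step 2: T0 CAS ⇒ ok; ctr=6 reg=5
step 3: T0 LOAD ⇒ load; ctr=6 reg=6
step 4: T1 LOAD ⇒ load; ctr=6 reg=6
step 5: T0 CAS ⇒ ok; ctr=7 reg=6
step 6: T0 LOAD ⇒ load; ctr=7 reg=7
step 7: T0 CAS ⇒ ok; ctr=8 reg=7
step 8: T0 LOAD ⇒ load; ctr=8 reg=8
step 9: T0 CAS ⇒ ok; ctr=9 reg=8
step 10: T1 CAS ⇒ retry; ctr=9 reg=6
step 11: T1 LOAD ⇒ load; ctr=9 reg=9
step 12: T1 CAS ⇒ ok; ctr=10 reg=9
step 13: T1 LOAD ⇒ load; ctr=10 reg=10
step 14: T1 CAS ⇒ ok; ctr=11 reg=10
step 15: T1 LOAD ⇒ load; ctr=11 reg=11
step 16: T1 CAS ⇒ ok; ctr=12 reg=11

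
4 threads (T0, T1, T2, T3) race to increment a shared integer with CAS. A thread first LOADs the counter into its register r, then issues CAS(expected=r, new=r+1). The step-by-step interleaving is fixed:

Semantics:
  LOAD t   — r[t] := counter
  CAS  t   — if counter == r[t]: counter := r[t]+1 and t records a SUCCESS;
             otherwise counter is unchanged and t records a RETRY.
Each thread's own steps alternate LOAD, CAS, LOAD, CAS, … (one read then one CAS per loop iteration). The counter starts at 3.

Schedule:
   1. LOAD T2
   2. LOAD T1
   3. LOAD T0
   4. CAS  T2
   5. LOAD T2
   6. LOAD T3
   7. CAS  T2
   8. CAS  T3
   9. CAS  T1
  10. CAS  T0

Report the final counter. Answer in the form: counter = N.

[1] T2.load  rd  (counter 3, T2.r 3)
[2] T1.load  rd  (counter 3, T1.r 3)
[3] T0.load  rd  (counter 3, T0.r 3)
[4] T2.cas  hit  (counter 4, T2.r 3)
[5] T2.load  rd  (counter 4, T2.r 4)
[6] T3.load  rd  (counter 4, T3.r 4)
[7] T2.cas  hit  (counter 5, T2.r 4)
[8] T3.cas  miss  (counter 5, T3.r 4)
[9] T1.cas  miss  (counter 5, T1.r 3)
[10] T0.cas  miss  (counter 5, T0.r 3)

counter = 5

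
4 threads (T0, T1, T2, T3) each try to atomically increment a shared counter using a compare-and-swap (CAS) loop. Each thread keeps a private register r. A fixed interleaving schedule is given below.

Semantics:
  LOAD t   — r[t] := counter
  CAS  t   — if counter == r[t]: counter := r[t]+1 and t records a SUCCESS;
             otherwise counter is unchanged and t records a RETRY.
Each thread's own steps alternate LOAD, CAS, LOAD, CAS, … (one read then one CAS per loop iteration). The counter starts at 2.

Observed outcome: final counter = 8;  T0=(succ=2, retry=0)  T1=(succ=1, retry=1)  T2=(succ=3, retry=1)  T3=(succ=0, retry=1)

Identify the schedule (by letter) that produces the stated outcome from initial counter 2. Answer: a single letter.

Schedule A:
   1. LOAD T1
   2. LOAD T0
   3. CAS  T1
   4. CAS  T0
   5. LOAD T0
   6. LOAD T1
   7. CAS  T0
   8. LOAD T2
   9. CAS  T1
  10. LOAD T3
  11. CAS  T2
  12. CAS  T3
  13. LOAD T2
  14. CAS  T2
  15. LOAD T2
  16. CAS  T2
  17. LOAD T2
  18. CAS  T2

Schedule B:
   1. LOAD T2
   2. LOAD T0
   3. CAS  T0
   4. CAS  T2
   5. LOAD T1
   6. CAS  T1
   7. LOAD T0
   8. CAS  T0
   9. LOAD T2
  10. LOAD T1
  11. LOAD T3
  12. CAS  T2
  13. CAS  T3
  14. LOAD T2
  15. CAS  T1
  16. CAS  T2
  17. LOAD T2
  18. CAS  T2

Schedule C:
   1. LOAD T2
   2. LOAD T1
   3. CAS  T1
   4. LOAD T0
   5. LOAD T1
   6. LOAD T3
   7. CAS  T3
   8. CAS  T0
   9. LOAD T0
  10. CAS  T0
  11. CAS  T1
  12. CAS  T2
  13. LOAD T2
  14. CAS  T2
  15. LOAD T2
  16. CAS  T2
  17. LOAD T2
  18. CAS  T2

Run B:
step 1: T2 LOAD ⇒ load; ctr=2 reg=2
step 2: T0 LOAD ⇒ load; ctr=2 reg=2
step 3: T0 CAS ⇒ ok; ctr=3 reg=2
step 4: T2 CAS ⇒ retry; ctr=3 reg=2
step 5: T1 LOAD ⇒ load; ctr=3 reg=3
step 6: T1 CAS ⇒ ok; ctr=4 reg=3
step 7: T0 LOAD ⇒ load; ctr=4 reg=4
step 8: T0 CAS ⇒ ok; ctr=5 reg=4
step 9: T2 LOAD ⇒ load; ctr=5 reg=5
step 10: T1 LOAD ⇒ load; ctr=5 reg=5
step 11: T3 LOAD ⇒ load; ctr=5 reg=5
step 12: T2 CAS ⇒ ok; ctr=6 reg=5
step 13: T3 CAS ⇒ retry; ctr=6 reg=5
step 14: T2 LOAD ⇒ load; ctr=6 reg=6
step 15: T1 CAS ⇒ retry; ctr=6 reg=5
step 16: T2 CAS ⇒ ok; ctr=7 reg=6
step 17: T2 LOAD ⇒ load; ctr=7 reg=7
step 18: T2 CAS ⇒ ok; ctr=8 reg=7

B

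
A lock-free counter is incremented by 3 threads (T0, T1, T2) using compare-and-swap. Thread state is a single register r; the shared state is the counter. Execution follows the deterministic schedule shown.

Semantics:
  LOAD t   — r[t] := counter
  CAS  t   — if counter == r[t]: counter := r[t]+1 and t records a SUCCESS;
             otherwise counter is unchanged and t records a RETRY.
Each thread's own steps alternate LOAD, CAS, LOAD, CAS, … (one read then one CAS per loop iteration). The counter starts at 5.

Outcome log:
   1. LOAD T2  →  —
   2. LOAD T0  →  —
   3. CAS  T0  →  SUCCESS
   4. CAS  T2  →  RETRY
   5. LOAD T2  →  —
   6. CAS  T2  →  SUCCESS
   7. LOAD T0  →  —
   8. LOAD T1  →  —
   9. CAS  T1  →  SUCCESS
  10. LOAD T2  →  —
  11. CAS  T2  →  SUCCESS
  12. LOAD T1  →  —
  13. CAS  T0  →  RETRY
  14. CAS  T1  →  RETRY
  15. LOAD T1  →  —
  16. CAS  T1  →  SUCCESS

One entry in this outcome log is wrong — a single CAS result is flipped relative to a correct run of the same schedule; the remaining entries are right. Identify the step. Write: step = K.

Reference trace:
1. LOAD T2 → mem=5 r[T2]=5 [LOAD]
2. LOAD T0 → mem=5 r[T0]=5 [LOAD]
3. CAS T0 → mem=6 r[T0]=5 [OK]
4. CAS T2 → mem=6 r[T2]=5 [RETRY]
5. LOAD T2 → mem=6 r[T2]=6 [LOAD]
6. CAS T2 → mem=7 r[T2]=6 [OK]
7. LOAD T0 → mem=7 r[T0]=7 [LOAD]
8. LOAD T1 → mem=7 r[T1]=7 [LOAD]
9. CAS T1 → mem=8 r[T1]=7 [OK]
10. LOAD T2 → mem=8 r[T2]=8 [LOAD]
11. CAS T2 → mem=9 r[T2]=8 [OK]
12. LOAD T1 → mem=9 r[T1]=9 [LOAD]
13. CAS T0 → mem=9 r[T0]=7 [RETRY]
14. CAS T1 → mem=10 r[T1]=9 [OK]
15. LOAD T1 → mem=10 r[T1]=10 [LOAD]
16. CAS T1 → mem=11 r[T1]=10 [OK]
Log disagrees first at step 14.

step = 14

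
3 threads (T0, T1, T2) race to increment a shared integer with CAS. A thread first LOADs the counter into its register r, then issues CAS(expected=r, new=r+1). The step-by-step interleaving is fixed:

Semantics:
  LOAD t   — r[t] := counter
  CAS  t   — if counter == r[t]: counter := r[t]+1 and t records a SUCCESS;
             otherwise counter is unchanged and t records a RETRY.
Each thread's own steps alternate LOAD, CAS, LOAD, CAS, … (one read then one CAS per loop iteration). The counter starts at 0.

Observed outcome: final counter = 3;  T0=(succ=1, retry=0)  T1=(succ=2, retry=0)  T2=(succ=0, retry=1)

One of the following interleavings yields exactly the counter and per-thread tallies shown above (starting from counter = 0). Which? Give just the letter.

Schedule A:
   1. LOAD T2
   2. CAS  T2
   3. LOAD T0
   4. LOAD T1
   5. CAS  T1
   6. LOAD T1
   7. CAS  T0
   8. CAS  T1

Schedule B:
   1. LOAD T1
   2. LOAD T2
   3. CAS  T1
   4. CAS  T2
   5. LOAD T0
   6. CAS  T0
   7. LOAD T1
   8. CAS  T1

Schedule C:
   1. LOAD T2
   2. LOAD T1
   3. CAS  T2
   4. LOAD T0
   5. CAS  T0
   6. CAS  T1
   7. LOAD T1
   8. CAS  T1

B

Run B:
#1 T1 reads 0
#2 T2 reads 0
#3 T1 CAS(0→1) writes; counter now 1
#4 T2 CAS(0→1) fails; counter now 1
#5 T0 reads 1
#6 T0 CAS(1→2) writes; counter now 2
#7 T1 reads 2
#8 T1 CAS(2→3) writes; counter now 3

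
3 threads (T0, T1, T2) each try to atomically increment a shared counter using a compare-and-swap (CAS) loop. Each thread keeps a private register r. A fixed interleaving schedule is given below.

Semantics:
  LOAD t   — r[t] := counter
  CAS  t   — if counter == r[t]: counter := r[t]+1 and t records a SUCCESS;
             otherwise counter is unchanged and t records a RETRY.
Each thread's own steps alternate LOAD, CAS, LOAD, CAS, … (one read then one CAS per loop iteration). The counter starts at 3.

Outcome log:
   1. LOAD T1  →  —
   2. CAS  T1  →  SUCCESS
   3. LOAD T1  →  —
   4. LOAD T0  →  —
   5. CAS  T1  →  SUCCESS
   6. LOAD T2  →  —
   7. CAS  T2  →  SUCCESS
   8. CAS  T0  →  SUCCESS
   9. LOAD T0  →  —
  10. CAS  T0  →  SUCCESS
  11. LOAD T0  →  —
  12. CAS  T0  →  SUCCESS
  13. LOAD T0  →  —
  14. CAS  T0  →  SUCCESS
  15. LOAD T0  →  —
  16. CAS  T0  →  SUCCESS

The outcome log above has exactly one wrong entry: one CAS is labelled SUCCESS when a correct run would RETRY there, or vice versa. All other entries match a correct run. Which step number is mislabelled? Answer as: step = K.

step = 8

Reference trace:
step 1: T1 LOAD ⇒ load; ctr=3 reg=3
step 2: T1 CAS ⇒ ok; ctr=4 reg=3
step 3: T1 LOAD ⇒ load; ctr=4 reg=4
step 4: T0 LOAD ⇒ load; ctr=4 reg=4
step 5: T1 CAS ⇒ ok; ctr=5 reg=4
step 6: T2 LOAD ⇒ load; ctr=5 reg=5
step 7: T2 CAS ⇒ ok; ctr=6 reg=5
step 8: T0 CAS ⇒ retry; ctr=6 reg=4
step 9: T0 LOAD ⇒ load; ctr=6 reg=6
step 10: T0 CAS ⇒ ok; ctr=7 reg=6
step 11: T0 LOAD ⇒ load; ctr=7 reg=7
step 12: T0 CAS ⇒ ok; ctr=8 reg=7
step 13: T0 LOAD ⇒ load; ctr=8 reg=8
step 14: T0 CAS ⇒ ok; ctr=9 reg=8
step 15: T0 LOAD ⇒ load; ctr=9 reg=9
step 16: T0 CAS ⇒ ok; ctr=10 reg=9
Flip is step 8.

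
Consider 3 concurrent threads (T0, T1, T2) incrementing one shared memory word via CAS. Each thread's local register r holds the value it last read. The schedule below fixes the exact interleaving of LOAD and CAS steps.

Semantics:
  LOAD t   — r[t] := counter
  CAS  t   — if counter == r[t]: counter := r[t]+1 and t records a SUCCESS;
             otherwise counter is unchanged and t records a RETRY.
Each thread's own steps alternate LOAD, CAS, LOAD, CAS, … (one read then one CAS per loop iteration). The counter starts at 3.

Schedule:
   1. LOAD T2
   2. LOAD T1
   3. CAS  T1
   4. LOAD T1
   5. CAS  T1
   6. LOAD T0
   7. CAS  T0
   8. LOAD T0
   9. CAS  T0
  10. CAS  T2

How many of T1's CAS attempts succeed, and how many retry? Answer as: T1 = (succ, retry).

T1 = (2, 0)

step 1: T2 LOAD ⇒ load; ctr=3 reg=3
step 2: T1 LOAD ⇒ load; ctr=3 reg=3
step 3: T1 CAS ⇒ ok; ctr=4 reg=3
step 4: T1 LOAD ⇒ load; ctr=4 reg=4
step 5: T1 CAS ⇒ ok; ctr=5 reg=4
step 6: T0 LOAD ⇒ load; ctr=5 reg=5
step 7: T0 CAS ⇒ ok; ctr=6 reg=5
step 8: T0 LOAD ⇒ load; ctr=6 reg=6
step 9: T0 CAS ⇒ ok; ctr=7 reg=6
step 10: T2 CAS ⇒ retry; ctr=7 reg=3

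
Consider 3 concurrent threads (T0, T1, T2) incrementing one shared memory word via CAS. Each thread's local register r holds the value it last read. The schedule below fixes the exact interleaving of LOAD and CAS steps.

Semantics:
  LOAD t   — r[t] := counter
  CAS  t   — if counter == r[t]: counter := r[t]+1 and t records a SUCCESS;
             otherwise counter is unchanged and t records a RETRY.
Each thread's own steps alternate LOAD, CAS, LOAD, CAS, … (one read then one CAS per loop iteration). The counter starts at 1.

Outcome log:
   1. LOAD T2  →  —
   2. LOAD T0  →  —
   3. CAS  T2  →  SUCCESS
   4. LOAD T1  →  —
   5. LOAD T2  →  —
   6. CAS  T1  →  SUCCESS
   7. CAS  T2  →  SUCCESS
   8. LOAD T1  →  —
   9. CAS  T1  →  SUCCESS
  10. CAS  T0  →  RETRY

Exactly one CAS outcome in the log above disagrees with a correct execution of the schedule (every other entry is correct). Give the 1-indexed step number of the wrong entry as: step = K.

step = 7

Correct run:
1. LOAD T2 → mem=1 r[T2]=1 [LOAD]
2. LOAD T0 → mem=1 r[T0]=1 [LOAD]
3. CAS T2 → mem=2 r[T2]=1 [OK]
4. LOAD T1 → mem=2 r[T1]=2 [LOAD]
5. LOAD T2 → mem=2 r[T2]=2 [LOAD]
6. CAS T1 → mem=3 r[T1]=2 [OK]
7. CAS T2 → mem=3 r[T2]=2 [RETRY]
8. LOAD T1 → mem=3 r[T1]=3 [LOAD]
9. CAS T1 → mem=4 r[T1]=3 [OK]
10. CAS T0 → mem=4 r[T0]=1 [RETRY]
Log disagrees first at step 7.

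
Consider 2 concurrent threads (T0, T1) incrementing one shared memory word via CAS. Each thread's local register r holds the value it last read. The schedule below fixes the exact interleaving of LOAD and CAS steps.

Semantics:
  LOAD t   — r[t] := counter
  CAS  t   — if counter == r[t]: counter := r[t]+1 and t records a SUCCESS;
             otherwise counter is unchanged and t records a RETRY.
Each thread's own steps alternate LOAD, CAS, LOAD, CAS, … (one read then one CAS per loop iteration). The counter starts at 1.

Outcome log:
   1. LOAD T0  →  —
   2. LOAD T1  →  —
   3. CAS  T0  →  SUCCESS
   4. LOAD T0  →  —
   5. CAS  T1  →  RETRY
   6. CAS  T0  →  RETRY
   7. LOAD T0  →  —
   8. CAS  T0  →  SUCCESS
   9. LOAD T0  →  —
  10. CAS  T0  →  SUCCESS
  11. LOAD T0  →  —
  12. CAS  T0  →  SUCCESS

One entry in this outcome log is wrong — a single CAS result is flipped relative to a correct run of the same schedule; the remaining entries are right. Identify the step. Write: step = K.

Re-executing:
   1) LOAD T0:  M=1  r_T0=1
   2) LOAD T1:  M=1  r_T1=1
   3) CAS  T0:  M=2  r_T0=1 ✓
   4) LOAD T0:  M=2  r_T0=2
   5) CAS  T1:  M=2  r_T1=1 ✗
   6) CAS  T0:  M=3  r_T0=2 ✓
   7) LOAD T0:  M=3  r_T0=3
   8) CAS  T0:  M=4  r_T0=3 ✓
   9) LOAD T0:  M=4  r_T0=4
  10) CAS  T0:  M=5  r_T0=4 ✓
  11) LOAD T0:  M=5  r_T0=5
  12) CAS  T0:  M=6  r_T0=5 ✓
Flip is step 6.

step = 6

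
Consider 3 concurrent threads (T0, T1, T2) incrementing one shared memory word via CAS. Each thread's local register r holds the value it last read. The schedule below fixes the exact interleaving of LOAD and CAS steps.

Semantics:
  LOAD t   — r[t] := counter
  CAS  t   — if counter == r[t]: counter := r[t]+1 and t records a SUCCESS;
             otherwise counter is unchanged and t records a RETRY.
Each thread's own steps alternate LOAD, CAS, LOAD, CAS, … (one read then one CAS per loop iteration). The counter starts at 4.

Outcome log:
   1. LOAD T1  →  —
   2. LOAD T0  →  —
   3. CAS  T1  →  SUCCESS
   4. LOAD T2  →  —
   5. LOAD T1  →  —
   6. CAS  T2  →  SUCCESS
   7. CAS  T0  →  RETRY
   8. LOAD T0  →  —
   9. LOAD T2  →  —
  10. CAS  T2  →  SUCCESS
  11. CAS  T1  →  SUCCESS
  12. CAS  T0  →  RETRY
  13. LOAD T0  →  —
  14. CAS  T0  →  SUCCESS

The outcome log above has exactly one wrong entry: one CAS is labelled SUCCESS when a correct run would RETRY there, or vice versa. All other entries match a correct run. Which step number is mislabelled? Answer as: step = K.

step = 11

Reference trace:
   1) LOAD T1:  M=4  r_T1=4
   2) LOAD T0:  M=4  r_T0=4
   3) CAS  T1:  M=5  r_T1=4 ✓
   4) LOAD T2:  M=5  r_T2=5
   5) LOAD T1:  M=5  r_T1=5
   6) CAS  T2:  M=6  r_T2=5 ✓
   7) CAS  T0:  M=6  r_T0=4 ✗
   8) LOAD T0:  M=6  r_T0=6
   9) LOAD T2:  M=6  r_T2=6
  10) CAS  T2:  M=7  r_T2=6 ✓
  11) CAS  T1:  M=7  r_T1=5 ✗
  12) CAS  T0:  M=7  r_T0=6 ✗
  13) LOAD T0:  M=7  r_T0=7
  14) CAS  T0:  M=8  r_T0=7 ✓
Log disagrees first at step 11.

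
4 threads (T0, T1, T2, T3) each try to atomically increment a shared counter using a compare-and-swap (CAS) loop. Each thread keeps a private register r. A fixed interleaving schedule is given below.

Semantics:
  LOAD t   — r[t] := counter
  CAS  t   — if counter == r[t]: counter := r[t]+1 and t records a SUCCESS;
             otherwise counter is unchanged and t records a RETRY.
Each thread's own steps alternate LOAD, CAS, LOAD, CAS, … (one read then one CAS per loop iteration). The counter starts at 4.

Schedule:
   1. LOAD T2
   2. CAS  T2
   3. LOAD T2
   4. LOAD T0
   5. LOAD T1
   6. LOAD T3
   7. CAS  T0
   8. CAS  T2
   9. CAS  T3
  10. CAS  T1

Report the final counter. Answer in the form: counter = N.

counter = 6

#1 T2 reads 4
#2 T2 CAS(4→5) writes; counter now 5
#3 T2 reads 5
#4 T0 reads 5
#5 T1 reads 5
#6 T3 reads 5
#7 T0 CAS(5→6) writes; counter now 6
#8 T2 CAS(5→6) fails; counter now 6
#9 T3 CAS(5→6) fails; counter now 6
#10 T1 CAS(5→6) fails; counter now 6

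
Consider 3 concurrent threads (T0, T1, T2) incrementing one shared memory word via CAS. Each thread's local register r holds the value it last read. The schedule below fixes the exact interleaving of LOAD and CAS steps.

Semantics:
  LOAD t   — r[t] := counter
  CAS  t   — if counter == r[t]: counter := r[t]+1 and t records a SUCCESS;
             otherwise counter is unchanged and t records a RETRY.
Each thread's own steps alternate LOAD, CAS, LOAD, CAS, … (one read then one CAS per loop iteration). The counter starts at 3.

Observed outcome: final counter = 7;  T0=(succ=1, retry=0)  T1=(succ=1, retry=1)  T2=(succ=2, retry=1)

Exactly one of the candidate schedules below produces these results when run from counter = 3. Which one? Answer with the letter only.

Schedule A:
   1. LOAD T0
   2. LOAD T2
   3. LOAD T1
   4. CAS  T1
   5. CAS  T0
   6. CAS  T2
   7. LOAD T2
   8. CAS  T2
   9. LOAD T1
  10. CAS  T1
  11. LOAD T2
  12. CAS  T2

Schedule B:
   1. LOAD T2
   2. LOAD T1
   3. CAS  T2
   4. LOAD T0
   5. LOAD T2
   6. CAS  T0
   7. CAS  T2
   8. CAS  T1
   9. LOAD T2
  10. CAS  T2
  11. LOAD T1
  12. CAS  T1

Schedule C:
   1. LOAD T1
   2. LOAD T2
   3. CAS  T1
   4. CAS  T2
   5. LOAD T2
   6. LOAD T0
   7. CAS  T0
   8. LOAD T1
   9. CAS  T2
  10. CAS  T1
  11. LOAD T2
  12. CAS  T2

Simulating candidate B:
#1 T2 reads 3
#2 T1 reads 3
#3 T2 CAS(3→4) writes; counter now 4
#4 T0 reads 4
#5 T2 reads 4
#6 T0 CAS(4→5) writes; counter now 5
#7 T2 CAS(4→5) fails; counter now 5
#8 T1 CAS(3→4) fails; counter now 5
#9 T2 reads 5
#10 T2 CAS(5→6) writes; counter now 6
#11 T1 reads 6
#12 T1 CAS(6→7) writes; counter now 7

B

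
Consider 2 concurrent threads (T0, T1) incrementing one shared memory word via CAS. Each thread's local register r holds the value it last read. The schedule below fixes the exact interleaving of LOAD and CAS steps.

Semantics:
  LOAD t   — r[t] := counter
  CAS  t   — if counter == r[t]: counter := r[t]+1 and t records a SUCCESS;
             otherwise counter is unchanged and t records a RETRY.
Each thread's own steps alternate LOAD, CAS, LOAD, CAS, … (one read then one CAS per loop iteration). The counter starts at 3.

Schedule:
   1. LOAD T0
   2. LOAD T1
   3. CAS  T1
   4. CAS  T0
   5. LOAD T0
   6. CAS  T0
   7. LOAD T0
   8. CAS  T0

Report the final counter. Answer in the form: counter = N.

#1 T0 reads 3
#2 T1 reads 3
#3 T1 CAS(3→4) writes; counter now 4
#4 T0 CAS(3→4) fails; counter now 4
#5 T0 reads 4
#6 T0 CAS(4→5) writes; counter now 5
#7 T0 reads 5
#8 T0 CAS(5→6) writes; counter now 6

counter = 6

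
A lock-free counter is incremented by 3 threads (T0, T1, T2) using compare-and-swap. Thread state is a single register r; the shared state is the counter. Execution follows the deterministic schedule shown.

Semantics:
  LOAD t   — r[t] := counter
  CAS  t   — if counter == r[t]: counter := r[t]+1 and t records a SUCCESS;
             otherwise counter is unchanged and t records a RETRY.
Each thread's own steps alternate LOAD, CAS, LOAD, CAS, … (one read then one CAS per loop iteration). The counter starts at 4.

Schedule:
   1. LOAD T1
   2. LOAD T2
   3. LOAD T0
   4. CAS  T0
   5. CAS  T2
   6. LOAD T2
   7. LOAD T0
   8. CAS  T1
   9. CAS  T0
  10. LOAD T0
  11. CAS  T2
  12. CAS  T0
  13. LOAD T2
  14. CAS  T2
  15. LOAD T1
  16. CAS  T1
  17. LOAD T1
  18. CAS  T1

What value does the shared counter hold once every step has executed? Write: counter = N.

step 1: T1 LOAD ⇒ load; ctr=4 reg=4
step 2: T2 LOAD ⇒ load; ctr=4 reg=4
step 3: T0 LOAD ⇒ load; ctr=4 reg=4
step 4: T0 CAS ⇒ ok; ctr=5 reg=4
step 5: T2 CAS ⇒ retry; ctr=5 reg=4
step 6: T2 LOAD ⇒ load; ctr=5 reg=5
step 7: T0 LOAD ⇒ load; ctr=5 reg=5
step 8: T1 CAS ⇒ retry; ctr=5 reg=4
step 9: T0 CAS ⇒ ok; ctr=6 reg=5
step 10: T0 LOAD ⇒ load; ctr=6 reg=6
step 11: T2 CAS ⇒ retry; ctr=6 reg=5
step 12: T0 CAS ⇒ ok; ctr=7 reg=6
step 13: T2 LOAD ⇒ load; ctr=7 reg=7
step 14: T2 CAS ⇒ ok; ctr=8 reg=7
step 15: T1 LOAD ⇒ load; ctr=8 reg=8
step 16: T1 CAS ⇒ ok; ctr=9 reg=8
step 17: T1 LOAD ⇒ load; ctr=9 reg=9
step 18: T1 CAS ⇒ ok; ctr=10 reg=9

counter = 10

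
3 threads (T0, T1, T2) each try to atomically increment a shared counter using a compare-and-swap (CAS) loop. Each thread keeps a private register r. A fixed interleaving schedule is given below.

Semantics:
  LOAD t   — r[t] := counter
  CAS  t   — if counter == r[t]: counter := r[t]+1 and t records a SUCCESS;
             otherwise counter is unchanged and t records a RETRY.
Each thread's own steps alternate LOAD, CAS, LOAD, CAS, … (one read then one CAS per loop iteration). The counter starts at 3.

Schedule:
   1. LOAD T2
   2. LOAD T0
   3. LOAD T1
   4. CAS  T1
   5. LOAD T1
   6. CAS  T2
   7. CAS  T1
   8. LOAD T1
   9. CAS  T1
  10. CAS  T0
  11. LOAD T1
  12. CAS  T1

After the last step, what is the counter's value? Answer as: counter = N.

counter = 7

[1] T2.load  rd  (counter 3, T2.r 3)
[2] T0.load  rd  (counter 3, T0.r 3)
[3] T1.load  rd  (counter 3, T1.r 3)
[4] T1.cas  hit  (counter 4, T1.r 3)
[5] T1.load  rd  (counter 4, T1.r 4)
[6] T2.cas  miss  (counter 4, T2.r 3)
[7] T1.cas  hit  (counter 5, T1.r 4)
[8] T1.load  rd  (counter 5, T1.r 5)
[9] T1.cas  hit  (counter 6, T1.r 5)
[10] T0.cas  miss  (counter 6, T0.r 3)
[11] T1.load  rd  (counter 6, T1.r 6)
[12] T1.cas  hit  (counter 7, T1.r 6)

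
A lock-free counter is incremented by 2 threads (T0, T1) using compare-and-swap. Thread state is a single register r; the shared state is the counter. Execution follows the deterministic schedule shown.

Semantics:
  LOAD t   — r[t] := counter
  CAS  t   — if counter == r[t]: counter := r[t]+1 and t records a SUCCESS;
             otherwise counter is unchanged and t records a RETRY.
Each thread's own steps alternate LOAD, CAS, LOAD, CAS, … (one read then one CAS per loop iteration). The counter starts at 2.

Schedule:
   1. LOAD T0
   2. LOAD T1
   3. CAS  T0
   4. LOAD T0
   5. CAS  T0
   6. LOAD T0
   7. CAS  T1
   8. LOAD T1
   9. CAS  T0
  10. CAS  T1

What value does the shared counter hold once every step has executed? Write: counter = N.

counter = 5

#1 T0 reads 2
#2 T1 reads 2
#3 T0 CAS(2→3) writes; counter now 3
#4 T0 reads 3
#5 T0 CAS(3→4) writes; counter now 4
#6 T0 reads 4
#7 T1 CAS(2→3) fails; counter now 4
#8 T1 reads 4
#9 T0 CAS(4→5) writes; counter now 5
#10 T1 CAS(4→5) fails; counter now 5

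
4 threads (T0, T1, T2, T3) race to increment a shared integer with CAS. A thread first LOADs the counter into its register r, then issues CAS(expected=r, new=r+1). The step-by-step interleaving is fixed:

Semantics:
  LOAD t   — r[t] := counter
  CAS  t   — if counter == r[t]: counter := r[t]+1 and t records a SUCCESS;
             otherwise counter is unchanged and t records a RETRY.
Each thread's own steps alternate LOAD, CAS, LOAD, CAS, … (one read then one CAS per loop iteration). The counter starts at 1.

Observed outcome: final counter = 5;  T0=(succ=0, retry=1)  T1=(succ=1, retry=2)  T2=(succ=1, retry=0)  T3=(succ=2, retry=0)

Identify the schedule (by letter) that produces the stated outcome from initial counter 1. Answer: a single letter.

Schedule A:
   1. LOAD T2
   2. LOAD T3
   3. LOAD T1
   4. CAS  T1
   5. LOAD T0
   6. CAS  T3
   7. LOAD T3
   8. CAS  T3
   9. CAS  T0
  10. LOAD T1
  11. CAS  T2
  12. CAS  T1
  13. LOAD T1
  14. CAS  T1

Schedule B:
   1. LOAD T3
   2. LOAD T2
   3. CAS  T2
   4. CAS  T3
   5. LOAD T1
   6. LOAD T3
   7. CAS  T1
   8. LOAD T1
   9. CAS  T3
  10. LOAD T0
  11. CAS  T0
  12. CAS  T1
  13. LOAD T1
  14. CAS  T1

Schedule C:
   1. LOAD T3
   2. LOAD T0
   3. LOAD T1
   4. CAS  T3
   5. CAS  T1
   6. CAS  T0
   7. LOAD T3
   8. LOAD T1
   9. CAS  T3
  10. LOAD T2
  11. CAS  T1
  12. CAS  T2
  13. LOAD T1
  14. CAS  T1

C

Run C:
1. LOAD T3 → mem=1 r[T3]=1 [LOAD]
2. LOAD T0 → mem=1 r[T0]=1 [LOAD]
3. LOAD T1 → mem=1 r[T1]=1 [LOAD]
4. CAS T3 → mem=2 r[T3]=1 [OK]
5. CAS T1 → mem=2 r[T1]=1 [RETRY]
6. CAS T0 → mem=2 r[T0]=1 [RETRY]
7. LOAD T3 → mem=2 r[T3]=2 [LOAD]
8. LOAD T1 → mem=2 r[T1]=2 [LOAD]
9. CAS T3 → mem=3 r[T3]=2 [OK]
10. LOAD T2 → mem=3 r[T2]=3 [LOAD]
11. CAS T1 → mem=3 r[T1]=2 [RETRY]
12. CAS T2 → mem=4 r[T2]=3 [OK]
13. LOAD T1 → mem=4 r[T1]=4 [LOAD]
14. CAS T1 → mem=5 r[T1]=4 [OK]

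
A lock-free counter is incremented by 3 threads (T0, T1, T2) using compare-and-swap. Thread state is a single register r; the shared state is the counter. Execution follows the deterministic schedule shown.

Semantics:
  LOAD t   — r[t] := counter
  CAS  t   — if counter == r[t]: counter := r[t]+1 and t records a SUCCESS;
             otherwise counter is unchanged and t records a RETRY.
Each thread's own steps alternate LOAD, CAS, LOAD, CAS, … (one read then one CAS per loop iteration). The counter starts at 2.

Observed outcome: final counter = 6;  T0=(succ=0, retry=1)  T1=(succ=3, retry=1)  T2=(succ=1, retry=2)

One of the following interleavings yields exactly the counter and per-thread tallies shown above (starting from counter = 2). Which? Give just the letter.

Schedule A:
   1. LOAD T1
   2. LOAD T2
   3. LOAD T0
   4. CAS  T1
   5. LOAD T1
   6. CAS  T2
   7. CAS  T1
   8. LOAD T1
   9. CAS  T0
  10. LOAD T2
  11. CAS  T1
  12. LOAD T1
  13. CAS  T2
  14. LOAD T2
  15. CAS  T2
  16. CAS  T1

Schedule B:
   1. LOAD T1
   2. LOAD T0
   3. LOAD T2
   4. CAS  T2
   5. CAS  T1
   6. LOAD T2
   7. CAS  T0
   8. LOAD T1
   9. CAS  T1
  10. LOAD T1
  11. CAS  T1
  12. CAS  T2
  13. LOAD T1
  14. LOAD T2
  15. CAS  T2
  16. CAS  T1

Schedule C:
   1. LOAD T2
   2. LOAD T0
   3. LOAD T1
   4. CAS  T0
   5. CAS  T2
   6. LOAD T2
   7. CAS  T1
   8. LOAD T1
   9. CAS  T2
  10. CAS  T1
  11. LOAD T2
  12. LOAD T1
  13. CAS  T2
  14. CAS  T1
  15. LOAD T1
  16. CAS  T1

Simulating candidate A:
T1 LOAD — after: cnt=2, r=2 — load
T2 LOAD — after: cnt=2, r=2 — load
T0 LOAD — after: cnt=2, r=2 — load
T1 CAS — after: cnt=3, r=2 — ok
T1 LOAD — after: cnt=3, r=3 — load
T2 CAS — after: cnt=3, r=2 — retry
T1 CAS — after: cnt=4, r=3 — ok
T1 LOAD — after: cnt=4, r=4 — load
T0 CAS — after: cnt=4, r=2 — retry
T2 LOAD — after: cnt=4, r=4 — load
T1 CAS — after: cnt=5, r=4 — ok
T1 LOAD — after: cnt=5, r=5 — load
T2 CAS — after: cnt=5, r=4 — retry
T2 LOAD — after: cnt=5, r=5 — load
T2 CAS — after: cnt=6, r=5 — ok
T1 CAS — after: cnt=6, r=5 — retry

A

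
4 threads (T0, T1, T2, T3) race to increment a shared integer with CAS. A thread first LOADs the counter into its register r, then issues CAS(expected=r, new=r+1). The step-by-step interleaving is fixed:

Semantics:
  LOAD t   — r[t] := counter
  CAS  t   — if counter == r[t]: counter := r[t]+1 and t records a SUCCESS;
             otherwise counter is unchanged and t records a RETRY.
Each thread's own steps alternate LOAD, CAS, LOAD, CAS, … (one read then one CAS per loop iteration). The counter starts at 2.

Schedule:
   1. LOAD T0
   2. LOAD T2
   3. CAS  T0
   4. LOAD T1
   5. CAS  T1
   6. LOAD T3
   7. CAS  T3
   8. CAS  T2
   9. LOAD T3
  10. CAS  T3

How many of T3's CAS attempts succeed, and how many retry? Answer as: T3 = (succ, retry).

T3 = (2, 0)

T0 LOAD — after: cnt=2, r=2 — load
T2 LOAD — after: cnt=2, r=2 — load
T0 CAS — after: cnt=3, r=2 — ok
T1 LOAD — after: cnt=3, r=3 — load
T1 CAS — after: cnt=4, r=3 — ok
T3 LOAD — after: cnt=4, r=4 — load
T3 CAS — after: cnt=5, r=4 — ok
T2 CAS — after: cnt=5, r=2 — retry
T3 LOAD — after: cnt=5, r=5 — load
T3 CAS — after: cnt=6, r=5 — ok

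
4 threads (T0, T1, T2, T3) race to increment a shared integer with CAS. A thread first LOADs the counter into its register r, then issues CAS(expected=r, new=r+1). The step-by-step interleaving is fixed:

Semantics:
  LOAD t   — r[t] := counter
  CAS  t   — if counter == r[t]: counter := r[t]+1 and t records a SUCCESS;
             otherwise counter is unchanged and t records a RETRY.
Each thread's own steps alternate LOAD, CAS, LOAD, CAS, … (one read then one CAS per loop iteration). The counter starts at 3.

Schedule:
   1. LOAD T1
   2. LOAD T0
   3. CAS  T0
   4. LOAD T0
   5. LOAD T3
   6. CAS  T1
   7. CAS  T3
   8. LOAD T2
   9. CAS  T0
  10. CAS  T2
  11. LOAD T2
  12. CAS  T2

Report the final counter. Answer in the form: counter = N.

#1 T1 reads 3
#2 T0 reads 3
#3 T0 CAS(3→4) writes; counter now 4
#4 T0 reads 4
#5 T3 reads 4
#6 T1 CAS(3→4) fails; counter now 4
#7 T3 CAS(4→5) writes; counter now 5
#8 T2 reads 5
#9 T0 CAS(4→5) fails; counter now 5
#10 T2 CAS(5→6) writes; counter now 6
#11 T2 reads 6
#12 T2 CAS(6→7) writes; counter now 7

counter = 7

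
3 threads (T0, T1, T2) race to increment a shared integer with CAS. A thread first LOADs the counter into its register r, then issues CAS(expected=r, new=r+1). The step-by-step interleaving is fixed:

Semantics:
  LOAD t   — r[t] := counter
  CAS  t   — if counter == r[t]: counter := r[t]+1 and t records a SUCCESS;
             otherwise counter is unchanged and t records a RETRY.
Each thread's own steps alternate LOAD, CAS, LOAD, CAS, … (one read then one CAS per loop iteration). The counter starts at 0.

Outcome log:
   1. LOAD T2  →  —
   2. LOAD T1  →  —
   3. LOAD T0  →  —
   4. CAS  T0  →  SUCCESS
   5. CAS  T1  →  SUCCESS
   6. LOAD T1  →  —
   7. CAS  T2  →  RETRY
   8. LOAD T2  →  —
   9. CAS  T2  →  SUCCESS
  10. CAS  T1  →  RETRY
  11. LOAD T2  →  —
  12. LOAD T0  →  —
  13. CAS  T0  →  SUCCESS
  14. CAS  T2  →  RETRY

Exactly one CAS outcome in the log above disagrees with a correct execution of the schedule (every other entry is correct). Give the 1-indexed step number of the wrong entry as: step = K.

step = 5

Re-executing:
1. LOAD T2 → mem=0 r[T2]=0 [LOAD]
2. LOAD T1 → mem=0 r[T1]=0 [LOAD]
3. LOAD T0 → mem=0 r[T0]=0 [LOAD]
4. CAS T0 → mem=1 r[T0]=0 [OK]
5. CAS T1 → mem=1 r[T1]=0 [RETRY]
6. LOAD T1 → mem=1 r[T1]=1 [LOAD]
7. CAS T2 → mem=1 r[T2]=0 [RETRY]
8. LOAD T2 → mem=1 r[T2]=1 [LOAD]
9. CAS T2 → mem=2 r[T2]=1 [OK]
10. CAS T1 → mem=2 r[T1]=1 [RETRY]
11. LOAD T2 → mem=2 r[T2]=2 [LOAD]
12. LOAD T0 → mem=2 r[T0]=2 [LOAD]
13. CAS T0 → mem=3 r[T0]=2 [OK]
14. CAS T2 → mem=3 r[T2]=2 [RETRY]
Flip is step 5.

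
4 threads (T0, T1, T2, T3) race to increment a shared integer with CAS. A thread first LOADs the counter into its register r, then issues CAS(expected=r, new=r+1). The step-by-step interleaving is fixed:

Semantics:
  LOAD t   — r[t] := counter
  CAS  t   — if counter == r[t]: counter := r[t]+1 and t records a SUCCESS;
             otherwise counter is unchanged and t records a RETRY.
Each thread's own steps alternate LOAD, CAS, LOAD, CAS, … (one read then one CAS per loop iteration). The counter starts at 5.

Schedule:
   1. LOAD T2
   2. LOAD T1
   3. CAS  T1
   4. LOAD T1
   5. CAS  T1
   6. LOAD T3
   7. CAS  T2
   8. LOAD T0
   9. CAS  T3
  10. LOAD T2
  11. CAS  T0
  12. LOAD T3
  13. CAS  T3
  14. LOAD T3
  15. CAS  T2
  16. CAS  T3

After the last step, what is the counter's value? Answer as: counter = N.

   1) LOAD T2:  M=5  r_T2=5
   2) LOAD T1:  M=5  r_T1=5
   3) CAS  T1:  M=6  r_T1=5 ✓
   4) LOAD T1:  M=6  r_T1=6
   5) CAS  T1:  M=7  r_T1=6 ✓
   6) LOAD T3:  M=7  r_T3=7
   7) CAS  T2:  M=7  r_T2=5 ✗
   8) LOAD T0:  M=7  r_T0=7
   9) CAS  T3:  M=8  r_T3=7 ✓
  10) LOAD T2:  M=8  r_T2=8
  11) CAS  T0:  M=8  r_T0=7 ✗
  12) LOAD T3:  M=8  r_T3=8
  13) CAS  T3:  M=9  r_T3=8 ✓
  14) LOAD T3:  M=9  r_T3=9
  15) CAS  T2:  M=9  r_T2=8 ✗
  16) CAS  T3:  M=10  r_T3=9 ✓

counter = 10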